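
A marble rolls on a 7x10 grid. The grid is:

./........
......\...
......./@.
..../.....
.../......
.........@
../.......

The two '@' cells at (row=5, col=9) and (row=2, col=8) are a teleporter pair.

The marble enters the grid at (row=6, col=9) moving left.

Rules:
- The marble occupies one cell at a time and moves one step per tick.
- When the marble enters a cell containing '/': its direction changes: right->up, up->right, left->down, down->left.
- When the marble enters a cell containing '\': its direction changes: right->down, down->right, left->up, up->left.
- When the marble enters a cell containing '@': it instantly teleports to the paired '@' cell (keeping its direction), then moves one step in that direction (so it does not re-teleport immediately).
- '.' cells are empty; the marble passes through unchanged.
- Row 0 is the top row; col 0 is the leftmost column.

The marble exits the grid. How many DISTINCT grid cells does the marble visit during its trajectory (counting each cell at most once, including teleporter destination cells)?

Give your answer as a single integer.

Answer: 8

Derivation:
Step 1: enter (6,9), '.' pass, move left to (6,8)
Step 2: enter (6,8), '.' pass, move left to (6,7)
Step 3: enter (6,7), '.' pass, move left to (6,6)
Step 4: enter (6,6), '.' pass, move left to (6,5)
Step 5: enter (6,5), '.' pass, move left to (6,4)
Step 6: enter (6,4), '.' pass, move left to (6,3)
Step 7: enter (6,3), '.' pass, move left to (6,2)
Step 8: enter (6,2), '/' deflects left->down, move down to (7,2)
Step 9: at (7,2) — EXIT via bottom edge, pos 2
Distinct cells visited: 8 (path length 8)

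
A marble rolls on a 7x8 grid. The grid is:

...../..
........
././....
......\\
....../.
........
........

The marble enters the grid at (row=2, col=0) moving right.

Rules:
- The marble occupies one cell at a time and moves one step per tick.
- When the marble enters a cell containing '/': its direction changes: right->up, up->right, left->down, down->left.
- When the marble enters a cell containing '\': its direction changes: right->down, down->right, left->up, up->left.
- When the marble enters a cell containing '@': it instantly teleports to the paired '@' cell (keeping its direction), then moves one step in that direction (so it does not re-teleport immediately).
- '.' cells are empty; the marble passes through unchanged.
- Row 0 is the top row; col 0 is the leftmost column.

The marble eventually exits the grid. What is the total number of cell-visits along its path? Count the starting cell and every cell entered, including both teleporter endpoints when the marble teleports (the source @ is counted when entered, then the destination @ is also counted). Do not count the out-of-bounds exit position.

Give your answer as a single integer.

Answer: 4

Derivation:
Step 1: enter (2,0), '.' pass, move right to (2,1)
Step 2: enter (2,1), '/' deflects right->up, move up to (1,1)
Step 3: enter (1,1), '.' pass, move up to (0,1)
Step 4: enter (0,1), '.' pass, move up to (-1,1)
Step 5: at (-1,1) — EXIT via top edge, pos 1
Path length (cell visits): 4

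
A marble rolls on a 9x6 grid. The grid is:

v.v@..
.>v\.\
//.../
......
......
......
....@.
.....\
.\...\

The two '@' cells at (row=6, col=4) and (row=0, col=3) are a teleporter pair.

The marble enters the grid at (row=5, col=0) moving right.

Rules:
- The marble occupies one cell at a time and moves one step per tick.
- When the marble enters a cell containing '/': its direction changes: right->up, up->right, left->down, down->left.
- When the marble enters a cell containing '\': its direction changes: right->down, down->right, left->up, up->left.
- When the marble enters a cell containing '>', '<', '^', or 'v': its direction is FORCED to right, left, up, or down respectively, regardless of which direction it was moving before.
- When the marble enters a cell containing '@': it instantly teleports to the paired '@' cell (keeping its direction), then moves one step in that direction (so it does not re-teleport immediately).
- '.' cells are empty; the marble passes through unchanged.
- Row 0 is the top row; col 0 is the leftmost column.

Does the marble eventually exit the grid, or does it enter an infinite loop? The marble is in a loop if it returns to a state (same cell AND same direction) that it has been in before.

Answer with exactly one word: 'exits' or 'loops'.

Answer: exits

Derivation:
Step 1: enter (5,0), '.' pass, move right to (5,1)
Step 2: enter (5,1), '.' pass, move right to (5,2)
Step 3: enter (5,2), '.' pass, move right to (5,3)
Step 4: enter (5,3), '.' pass, move right to (5,4)
Step 5: enter (5,4), '.' pass, move right to (5,5)
Step 6: enter (5,5), '.' pass, move right to (5,6)
Step 7: at (5,6) — EXIT via right edge, pos 5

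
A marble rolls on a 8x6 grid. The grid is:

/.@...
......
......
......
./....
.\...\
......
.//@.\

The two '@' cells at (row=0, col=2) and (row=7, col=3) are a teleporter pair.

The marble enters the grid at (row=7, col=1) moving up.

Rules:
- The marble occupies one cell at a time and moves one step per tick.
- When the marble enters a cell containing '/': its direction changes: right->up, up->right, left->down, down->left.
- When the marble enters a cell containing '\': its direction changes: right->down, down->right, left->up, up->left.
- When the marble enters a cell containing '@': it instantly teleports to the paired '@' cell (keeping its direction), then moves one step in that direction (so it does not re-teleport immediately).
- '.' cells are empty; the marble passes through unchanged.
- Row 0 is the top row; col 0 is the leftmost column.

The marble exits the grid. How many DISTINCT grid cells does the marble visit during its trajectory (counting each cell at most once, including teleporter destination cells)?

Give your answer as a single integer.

Answer: 17

Derivation:
Step 1: enter (7,1), '/' deflects up->right, move right to (7,2)
Step 2: enter (7,2), '/' deflects right->up, move up to (6,2)
Step 3: enter (6,2), '.' pass, move up to (5,2)
Step 4: enter (5,2), '.' pass, move up to (4,2)
Step 5: enter (4,2), '.' pass, move up to (3,2)
Step 6: enter (3,2), '.' pass, move up to (2,2)
Step 7: enter (2,2), '.' pass, move up to (1,2)
Step 8: enter (1,2), '.' pass, move up to (0,2)
Step 9: enter (0,2), '@' teleport (0,2)->(7,3), also enter (7,3), move up to (6,3)
Step 10: enter (6,3), '.' pass, move up to (5,3)
Step 11: enter (5,3), '.' pass, move up to (4,3)
Step 12: enter (4,3), '.' pass, move up to (3,3)
Step 13: enter (3,3), '.' pass, move up to (2,3)
Step 14: enter (2,3), '.' pass, move up to (1,3)
Step 15: enter (1,3), '.' pass, move up to (0,3)
Step 16: enter (0,3), '.' pass, move up to (-1,3)
Step 17: at (-1,3) — EXIT via top edge, pos 3
Distinct cells visited: 17 (path length 17)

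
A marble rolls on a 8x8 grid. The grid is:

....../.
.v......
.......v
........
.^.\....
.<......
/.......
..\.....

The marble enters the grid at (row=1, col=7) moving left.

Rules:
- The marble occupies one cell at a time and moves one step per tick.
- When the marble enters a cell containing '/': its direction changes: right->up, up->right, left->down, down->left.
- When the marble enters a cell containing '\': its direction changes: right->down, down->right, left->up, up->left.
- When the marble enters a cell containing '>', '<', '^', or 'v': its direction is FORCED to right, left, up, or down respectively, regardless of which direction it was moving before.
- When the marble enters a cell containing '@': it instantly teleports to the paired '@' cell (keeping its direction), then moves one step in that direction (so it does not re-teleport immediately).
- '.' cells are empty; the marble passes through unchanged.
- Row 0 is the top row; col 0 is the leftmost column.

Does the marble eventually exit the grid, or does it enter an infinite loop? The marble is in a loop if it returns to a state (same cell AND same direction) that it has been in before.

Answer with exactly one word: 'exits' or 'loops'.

Answer: loops

Derivation:
Step 1: enter (1,7), '.' pass, move left to (1,6)
Step 2: enter (1,6), '.' pass, move left to (1,5)
Step 3: enter (1,5), '.' pass, move left to (1,4)
Step 4: enter (1,4), '.' pass, move left to (1,3)
Step 5: enter (1,3), '.' pass, move left to (1,2)
Step 6: enter (1,2), '.' pass, move left to (1,1)
Step 7: enter (1,1), 'v' forces left->down, move down to (2,1)
Step 8: enter (2,1), '.' pass, move down to (3,1)
Step 9: enter (3,1), '.' pass, move down to (4,1)
Step 10: enter (4,1), '^' forces down->up, move up to (3,1)
Step 11: enter (3,1), '.' pass, move up to (2,1)
Step 12: enter (2,1), '.' pass, move up to (1,1)
Step 13: enter (1,1), 'v' forces up->down, move down to (2,1)
Step 14: at (2,1) dir=down — LOOP DETECTED (seen before)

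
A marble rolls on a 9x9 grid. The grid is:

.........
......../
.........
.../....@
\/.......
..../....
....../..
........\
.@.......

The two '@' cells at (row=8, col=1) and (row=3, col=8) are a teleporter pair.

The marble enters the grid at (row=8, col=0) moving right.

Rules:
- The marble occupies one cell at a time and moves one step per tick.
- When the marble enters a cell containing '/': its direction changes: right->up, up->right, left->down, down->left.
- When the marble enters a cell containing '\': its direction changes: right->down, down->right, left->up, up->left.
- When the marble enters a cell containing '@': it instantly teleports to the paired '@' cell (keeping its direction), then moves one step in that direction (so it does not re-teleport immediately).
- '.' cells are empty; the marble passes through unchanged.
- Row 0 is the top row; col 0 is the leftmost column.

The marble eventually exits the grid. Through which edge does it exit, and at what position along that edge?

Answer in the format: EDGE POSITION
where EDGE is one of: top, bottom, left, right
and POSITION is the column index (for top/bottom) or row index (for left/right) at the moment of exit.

Step 1: enter (8,0), '.' pass, move right to (8,1)
Step 2: enter (8,1), '@' teleport (8,1)->(3,8), also enter (3,8), move right to (3,9)
Step 3: at (3,9) — EXIT via right edge, pos 3

Answer: right 3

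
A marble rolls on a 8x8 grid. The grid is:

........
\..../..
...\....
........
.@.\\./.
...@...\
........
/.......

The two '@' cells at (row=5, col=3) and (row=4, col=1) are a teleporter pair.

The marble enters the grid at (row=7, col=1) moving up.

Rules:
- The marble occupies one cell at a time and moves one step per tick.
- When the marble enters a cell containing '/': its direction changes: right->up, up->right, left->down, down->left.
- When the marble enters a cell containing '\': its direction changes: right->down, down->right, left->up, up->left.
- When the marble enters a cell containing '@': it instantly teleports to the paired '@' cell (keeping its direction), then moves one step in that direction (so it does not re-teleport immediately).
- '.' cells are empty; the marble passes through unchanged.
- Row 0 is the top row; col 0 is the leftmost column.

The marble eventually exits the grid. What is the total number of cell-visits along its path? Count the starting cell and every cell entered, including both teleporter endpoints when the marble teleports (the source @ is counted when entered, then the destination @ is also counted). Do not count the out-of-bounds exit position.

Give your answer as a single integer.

Step 1: enter (7,1), '.' pass, move up to (6,1)
Step 2: enter (6,1), '.' pass, move up to (5,1)
Step 3: enter (5,1), '.' pass, move up to (4,1)
Step 4: enter (4,1), '@' teleport (4,1)->(5,3), also enter (5,3), move up to (4,3)
Step 5: enter (4,3), '\' deflects up->left, move left to (4,2)
Step 6: enter (4,2), '.' pass, move left to (4,1)
Step 7: enter (4,1), '@' teleport (4,1)->(5,3), also enter (5,3), move left to (5,2)
Step 8: enter (5,2), '.' pass, move left to (5,1)
Step 9: enter (5,1), '.' pass, move left to (5,0)
Step 10: enter (5,0), '.' pass, move left to (5,-1)
Step 11: at (5,-1) — EXIT via left edge, pos 5
Path length (cell visits): 12

Answer: 12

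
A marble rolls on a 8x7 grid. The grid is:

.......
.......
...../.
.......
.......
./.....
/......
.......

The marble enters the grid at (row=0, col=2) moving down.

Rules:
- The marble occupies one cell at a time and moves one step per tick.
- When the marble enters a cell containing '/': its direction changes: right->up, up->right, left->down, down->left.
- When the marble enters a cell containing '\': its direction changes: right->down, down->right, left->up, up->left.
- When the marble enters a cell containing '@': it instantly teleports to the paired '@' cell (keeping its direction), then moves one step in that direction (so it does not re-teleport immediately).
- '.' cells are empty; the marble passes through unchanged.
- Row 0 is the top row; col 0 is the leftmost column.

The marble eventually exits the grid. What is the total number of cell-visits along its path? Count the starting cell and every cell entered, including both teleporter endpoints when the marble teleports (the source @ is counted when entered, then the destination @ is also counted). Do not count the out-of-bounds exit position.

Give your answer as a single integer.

Step 1: enter (0,2), '.' pass, move down to (1,2)
Step 2: enter (1,2), '.' pass, move down to (2,2)
Step 3: enter (2,2), '.' pass, move down to (3,2)
Step 4: enter (3,2), '.' pass, move down to (4,2)
Step 5: enter (4,2), '.' pass, move down to (5,2)
Step 6: enter (5,2), '.' pass, move down to (6,2)
Step 7: enter (6,2), '.' pass, move down to (7,2)
Step 8: enter (7,2), '.' pass, move down to (8,2)
Step 9: at (8,2) — EXIT via bottom edge, pos 2
Path length (cell visits): 8

Answer: 8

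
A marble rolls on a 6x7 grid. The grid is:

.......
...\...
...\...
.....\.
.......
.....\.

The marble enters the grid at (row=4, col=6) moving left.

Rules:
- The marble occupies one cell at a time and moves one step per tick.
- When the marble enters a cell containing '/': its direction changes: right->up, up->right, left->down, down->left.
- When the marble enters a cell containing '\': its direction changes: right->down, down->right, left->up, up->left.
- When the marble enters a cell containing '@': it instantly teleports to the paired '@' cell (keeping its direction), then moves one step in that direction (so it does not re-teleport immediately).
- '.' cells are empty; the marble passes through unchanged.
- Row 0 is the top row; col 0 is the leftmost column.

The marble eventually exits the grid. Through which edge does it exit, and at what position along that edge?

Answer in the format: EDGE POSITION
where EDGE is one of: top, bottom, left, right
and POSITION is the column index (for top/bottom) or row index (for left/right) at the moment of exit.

Step 1: enter (4,6), '.' pass, move left to (4,5)
Step 2: enter (4,5), '.' pass, move left to (4,4)
Step 3: enter (4,4), '.' pass, move left to (4,3)
Step 4: enter (4,3), '.' pass, move left to (4,2)
Step 5: enter (4,2), '.' pass, move left to (4,1)
Step 6: enter (4,1), '.' pass, move left to (4,0)
Step 7: enter (4,0), '.' pass, move left to (4,-1)
Step 8: at (4,-1) — EXIT via left edge, pos 4

Answer: left 4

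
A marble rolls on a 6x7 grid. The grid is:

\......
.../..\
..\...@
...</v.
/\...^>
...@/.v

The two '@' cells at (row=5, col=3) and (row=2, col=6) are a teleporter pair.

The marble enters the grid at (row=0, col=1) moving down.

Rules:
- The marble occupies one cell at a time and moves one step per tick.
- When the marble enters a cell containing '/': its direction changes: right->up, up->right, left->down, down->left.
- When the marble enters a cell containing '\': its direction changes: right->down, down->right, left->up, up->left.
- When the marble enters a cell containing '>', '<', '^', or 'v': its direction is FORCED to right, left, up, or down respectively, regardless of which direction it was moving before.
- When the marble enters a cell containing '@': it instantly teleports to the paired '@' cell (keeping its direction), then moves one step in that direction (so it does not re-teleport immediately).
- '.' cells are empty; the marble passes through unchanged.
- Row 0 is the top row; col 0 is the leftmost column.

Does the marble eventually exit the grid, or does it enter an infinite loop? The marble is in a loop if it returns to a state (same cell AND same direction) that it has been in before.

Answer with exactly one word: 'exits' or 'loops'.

Step 1: enter (0,1), '.' pass, move down to (1,1)
Step 2: enter (1,1), '.' pass, move down to (2,1)
Step 3: enter (2,1), '.' pass, move down to (3,1)
Step 4: enter (3,1), '.' pass, move down to (4,1)
Step 5: enter (4,1), '\' deflects down->right, move right to (4,2)
Step 6: enter (4,2), '.' pass, move right to (4,3)
Step 7: enter (4,3), '.' pass, move right to (4,4)
Step 8: enter (4,4), '.' pass, move right to (4,5)
Step 9: enter (4,5), '^' forces right->up, move up to (3,5)
Step 10: enter (3,5), 'v' forces up->down, move down to (4,5)
Step 11: enter (4,5), '^' forces down->up, move up to (3,5)
Step 12: at (3,5) dir=up — LOOP DETECTED (seen before)

Answer: loops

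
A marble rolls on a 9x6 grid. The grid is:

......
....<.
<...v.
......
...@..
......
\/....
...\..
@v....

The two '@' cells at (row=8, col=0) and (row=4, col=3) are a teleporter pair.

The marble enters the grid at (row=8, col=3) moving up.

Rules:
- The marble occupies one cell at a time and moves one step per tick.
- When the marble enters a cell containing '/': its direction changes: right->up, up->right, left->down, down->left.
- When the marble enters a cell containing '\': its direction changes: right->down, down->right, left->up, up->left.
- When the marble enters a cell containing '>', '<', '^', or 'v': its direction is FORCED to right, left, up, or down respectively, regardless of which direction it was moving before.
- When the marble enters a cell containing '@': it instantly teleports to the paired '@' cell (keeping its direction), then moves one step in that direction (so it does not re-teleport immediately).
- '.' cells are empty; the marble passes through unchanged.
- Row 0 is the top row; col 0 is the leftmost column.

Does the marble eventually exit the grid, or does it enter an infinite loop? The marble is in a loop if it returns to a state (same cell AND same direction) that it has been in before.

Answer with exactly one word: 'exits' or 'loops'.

Answer: exits

Derivation:
Step 1: enter (8,3), '.' pass, move up to (7,3)
Step 2: enter (7,3), '\' deflects up->left, move left to (7,2)
Step 3: enter (7,2), '.' pass, move left to (7,1)
Step 4: enter (7,1), '.' pass, move left to (7,0)
Step 5: enter (7,0), '.' pass, move left to (7,-1)
Step 6: at (7,-1) — EXIT via left edge, pos 7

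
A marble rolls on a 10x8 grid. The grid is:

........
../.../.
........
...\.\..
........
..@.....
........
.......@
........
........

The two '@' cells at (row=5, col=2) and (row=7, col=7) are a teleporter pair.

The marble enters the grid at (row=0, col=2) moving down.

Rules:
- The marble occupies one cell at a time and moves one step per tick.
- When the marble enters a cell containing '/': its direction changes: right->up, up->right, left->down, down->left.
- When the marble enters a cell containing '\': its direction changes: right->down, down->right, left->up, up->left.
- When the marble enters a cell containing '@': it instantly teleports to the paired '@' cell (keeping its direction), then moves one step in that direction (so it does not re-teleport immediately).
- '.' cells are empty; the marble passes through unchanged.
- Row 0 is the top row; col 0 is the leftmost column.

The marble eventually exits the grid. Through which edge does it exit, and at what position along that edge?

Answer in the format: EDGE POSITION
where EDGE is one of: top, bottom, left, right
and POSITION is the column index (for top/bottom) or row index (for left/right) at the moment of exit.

Answer: left 1

Derivation:
Step 1: enter (0,2), '.' pass, move down to (1,2)
Step 2: enter (1,2), '/' deflects down->left, move left to (1,1)
Step 3: enter (1,1), '.' pass, move left to (1,0)
Step 4: enter (1,0), '.' pass, move left to (1,-1)
Step 5: at (1,-1) — EXIT via left edge, pos 1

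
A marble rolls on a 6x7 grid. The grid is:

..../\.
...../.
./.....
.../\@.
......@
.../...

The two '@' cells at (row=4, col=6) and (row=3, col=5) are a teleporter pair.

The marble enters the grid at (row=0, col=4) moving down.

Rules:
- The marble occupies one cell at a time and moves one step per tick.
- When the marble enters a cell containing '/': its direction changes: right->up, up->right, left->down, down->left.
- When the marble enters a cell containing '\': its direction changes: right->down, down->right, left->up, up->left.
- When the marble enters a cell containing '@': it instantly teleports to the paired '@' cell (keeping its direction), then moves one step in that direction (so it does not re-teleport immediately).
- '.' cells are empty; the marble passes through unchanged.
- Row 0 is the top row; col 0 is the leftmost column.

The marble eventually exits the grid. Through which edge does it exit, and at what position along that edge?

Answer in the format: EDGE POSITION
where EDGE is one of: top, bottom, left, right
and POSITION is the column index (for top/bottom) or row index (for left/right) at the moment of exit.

Answer: left 0

Derivation:
Step 1: enter (0,4), '/' deflects down->left, move left to (0,3)
Step 2: enter (0,3), '.' pass, move left to (0,2)
Step 3: enter (0,2), '.' pass, move left to (0,1)
Step 4: enter (0,1), '.' pass, move left to (0,0)
Step 5: enter (0,0), '.' pass, move left to (0,-1)
Step 6: at (0,-1) — EXIT via left edge, pos 0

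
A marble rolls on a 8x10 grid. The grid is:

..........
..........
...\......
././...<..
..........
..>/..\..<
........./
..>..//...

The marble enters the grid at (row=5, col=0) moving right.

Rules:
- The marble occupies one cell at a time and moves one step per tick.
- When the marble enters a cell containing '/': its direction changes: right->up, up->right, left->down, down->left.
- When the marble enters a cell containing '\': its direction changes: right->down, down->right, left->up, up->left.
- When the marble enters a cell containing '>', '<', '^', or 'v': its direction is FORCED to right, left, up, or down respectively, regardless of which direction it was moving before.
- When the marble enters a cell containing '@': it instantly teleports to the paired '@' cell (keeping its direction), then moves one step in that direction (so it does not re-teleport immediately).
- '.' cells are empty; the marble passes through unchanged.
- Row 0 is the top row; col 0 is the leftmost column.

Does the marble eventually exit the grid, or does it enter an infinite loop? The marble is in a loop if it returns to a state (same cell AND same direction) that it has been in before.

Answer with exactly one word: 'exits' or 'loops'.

Answer: loops

Derivation:
Step 1: enter (5,0), '.' pass, move right to (5,1)
Step 2: enter (5,1), '.' pass, move right to (5,2)
Step 3: enter (5,2), '>' forces right->right, move right to (5,3)
Step 4: enter (5,3), '/' deflects right->up, move up to (4,3)
Step 5: enter (4,3), '.' pass, move up to (3,3)
Step 6: enter (3,3), '/' deflects up->right, move right to (3,4)
Step 7: enter (3,4), '.' pass, move right to (3,5)
Step 8: enter (3,5), '.' pass, move right to (3,6)
Step 9: enter (3,6), '.' pass, move right to (3,7)
Step 10: enter (3,7), '<' forces right->left, move left to (3,6)
Step 11: enter (3,6), '.' pass, move left to (3,5)
Step 12: enter (3,5), '.' pass, move left to (3,4)
Step 13: enter (3,4), '.' pass, move left to (3,3)
Step 14: enter (3,3), '/' deflects left->down, move down to (4,3)
Step 15: enter (4,3), '.' pass, move down to (5,3)
Step 16: enter (5,3), '/' deflects down->left, move left to (5,2)
Step 17: enter (5,2), '>' forces left->right, move right to (5,3)
Step 18: at (5,3) dir=right — LOOP DETECTED (seen before)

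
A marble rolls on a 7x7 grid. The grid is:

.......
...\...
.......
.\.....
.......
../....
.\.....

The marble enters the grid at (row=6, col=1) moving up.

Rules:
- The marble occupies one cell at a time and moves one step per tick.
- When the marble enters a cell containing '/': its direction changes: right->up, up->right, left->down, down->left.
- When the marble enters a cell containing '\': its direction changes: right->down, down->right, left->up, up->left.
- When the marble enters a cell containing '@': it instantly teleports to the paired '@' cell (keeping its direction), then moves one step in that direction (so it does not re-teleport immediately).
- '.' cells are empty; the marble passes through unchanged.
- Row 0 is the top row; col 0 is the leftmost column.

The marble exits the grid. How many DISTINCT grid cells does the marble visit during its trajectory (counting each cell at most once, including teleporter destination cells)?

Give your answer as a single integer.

Step 1: enter (6,1), '\' deflects up->left, move left to (6,0)
Step 2: enter (6,0), '.' pass, move left to (6,-1)
Step 3: at (6,-1) — EXIT via left edge, pos 6
Distinct cells visited: 2 (path length 2)

Answer: 2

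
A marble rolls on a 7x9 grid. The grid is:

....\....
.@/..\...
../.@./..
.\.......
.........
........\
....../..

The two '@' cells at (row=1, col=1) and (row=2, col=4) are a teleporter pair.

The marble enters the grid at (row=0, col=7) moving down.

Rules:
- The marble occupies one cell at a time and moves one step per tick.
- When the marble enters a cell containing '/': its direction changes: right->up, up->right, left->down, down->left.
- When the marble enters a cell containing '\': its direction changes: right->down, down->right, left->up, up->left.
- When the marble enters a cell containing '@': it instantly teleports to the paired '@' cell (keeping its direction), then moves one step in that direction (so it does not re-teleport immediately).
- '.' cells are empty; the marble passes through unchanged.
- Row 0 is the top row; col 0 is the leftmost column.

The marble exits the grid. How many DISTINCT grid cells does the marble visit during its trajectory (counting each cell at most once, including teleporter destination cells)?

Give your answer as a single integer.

Answer: 7

Derivation:
Step 1: enter (0,7), '.' pass, move down to (1,7)
Step 2: enter (1,7), '.' pass, move down to (2,7)
Step 3: enter (2,7), '.' pass, move down to (3,7)
Step 4: enter (3,7), '.' pass, move down to (4,7)
Step 5: enter (4,7), '.' pass, move down to (5,7)
Step 6: enter (5,7), '.' pass, move down to (6,7)
Step 7: enter (6,7), '.' pass, move down to (7,7)
Step 8: at (7,7) — EXIT via bottom edge, pos 7
Distinct cells visited: 7 (path length 7)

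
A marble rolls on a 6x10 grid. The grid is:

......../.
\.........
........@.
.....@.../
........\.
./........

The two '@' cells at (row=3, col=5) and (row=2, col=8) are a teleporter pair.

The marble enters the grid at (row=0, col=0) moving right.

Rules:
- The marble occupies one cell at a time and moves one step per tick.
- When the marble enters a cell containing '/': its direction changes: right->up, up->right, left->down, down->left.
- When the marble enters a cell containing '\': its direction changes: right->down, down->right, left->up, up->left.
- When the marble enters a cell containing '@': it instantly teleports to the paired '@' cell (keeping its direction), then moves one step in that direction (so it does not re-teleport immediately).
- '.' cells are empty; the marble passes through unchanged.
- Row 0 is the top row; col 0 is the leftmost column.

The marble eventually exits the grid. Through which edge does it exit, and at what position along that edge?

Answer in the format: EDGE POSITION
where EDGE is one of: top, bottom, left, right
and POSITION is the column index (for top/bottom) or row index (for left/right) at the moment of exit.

Step 1: enter (0,0), '.' pass, move right to (0,1)
Step 2: enter (0,1), '.' pass, move right to (0,2)
Step 3: enter (0,2), '.' pass, move right to (0,3)
Step 4: enter (0,3), '.' pass, move right to (0,4)
Step 5: enter (0,4), '.' pass, move right to (0,5)
Step 6: enter (0,5), '.' pass, move right to (0,6)
Step 7: enter (0,6), '.' pass, move right to (0,7)
Step 8: enter (0,7), '.' pass, move right to (0,8)
Step 9: enter (0,8), '/' deflects right->up, move up to (-1,8)
Step 10: at (-1,8) — EXIT via top edge, pos 8

Answer: top 8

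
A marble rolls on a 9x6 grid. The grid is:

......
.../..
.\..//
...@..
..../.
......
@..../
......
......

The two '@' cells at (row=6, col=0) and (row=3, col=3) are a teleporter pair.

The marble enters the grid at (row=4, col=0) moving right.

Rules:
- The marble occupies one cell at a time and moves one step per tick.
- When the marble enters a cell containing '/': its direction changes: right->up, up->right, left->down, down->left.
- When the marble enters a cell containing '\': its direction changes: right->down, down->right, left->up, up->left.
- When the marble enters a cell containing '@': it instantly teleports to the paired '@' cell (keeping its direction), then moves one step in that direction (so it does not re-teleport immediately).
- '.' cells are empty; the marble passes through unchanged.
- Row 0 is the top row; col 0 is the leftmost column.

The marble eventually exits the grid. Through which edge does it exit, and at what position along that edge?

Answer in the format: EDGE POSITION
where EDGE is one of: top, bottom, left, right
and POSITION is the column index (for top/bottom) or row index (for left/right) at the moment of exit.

Step 1: enter (4,0), '.' pass, move right to (4,1)
Step 2: enter (4,1), '.' pass, move right to (4,2)
Step 3: enter (4,2), '.' pass, move right to (4,3)
Step 4: enter (4,3), '.' pass, move right to (4,4)
Step 5: enter (4,4), '/' deflects right->up, move up to (3,4)
Step 6: enter (3,4), '.' pass, move up to (2,4)
Step 7: enter (2,4), '/' deflects up->right, move right to (2,5)
Step 8: enter (2,5), '/' deflects right->up, move up to (1,5)
Step 9: enter (1,5), '.' pass, move up to (0,5)
Step 10: enter (0,5), '.' pass, move up to (-1,5)
Step 11: at (-1,5) — EXIT via top edge, pos 5

Answer: top 5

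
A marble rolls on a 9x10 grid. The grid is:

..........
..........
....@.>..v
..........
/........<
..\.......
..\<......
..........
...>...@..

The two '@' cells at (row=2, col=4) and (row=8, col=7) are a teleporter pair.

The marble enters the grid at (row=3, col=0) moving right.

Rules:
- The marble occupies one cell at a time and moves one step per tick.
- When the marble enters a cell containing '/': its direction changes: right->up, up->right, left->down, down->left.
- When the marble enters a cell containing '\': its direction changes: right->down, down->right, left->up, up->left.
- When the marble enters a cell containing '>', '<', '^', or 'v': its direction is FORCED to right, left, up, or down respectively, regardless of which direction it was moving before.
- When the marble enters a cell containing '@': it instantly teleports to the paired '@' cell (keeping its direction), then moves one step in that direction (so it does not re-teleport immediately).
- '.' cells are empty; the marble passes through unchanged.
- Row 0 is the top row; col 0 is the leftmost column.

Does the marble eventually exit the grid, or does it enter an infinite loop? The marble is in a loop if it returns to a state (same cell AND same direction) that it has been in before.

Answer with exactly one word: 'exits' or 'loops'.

Answer: exits

Derivation:
Step 1: enter (3,0), '.' pass, move right to (3,1)
Step 2: enter (3,1), '.' pass, move right to (3,2)
Step 3: enter (3,2), '.' pass, move right to (3,3)
Step 4: enter (3,3), '.' pass, move right to (3,4)
Step 5: enter (3,4), '.' pass, move right to (3,5)
Step 6: enter (3,5), '.' pass, move right to (3,6)
Step 7: enter (3,6), '.' pass, move right to (3,7)
Step 8: enter (3,7), '.' pass, move right to (3,8)
Step 9: enter (3,8), '.' pass, move right to (3,9)
Step 10: enter (3,9), '.' pass, move right to (3,10)
Step 11: at (3,10) — EXIT via right edge, pos 3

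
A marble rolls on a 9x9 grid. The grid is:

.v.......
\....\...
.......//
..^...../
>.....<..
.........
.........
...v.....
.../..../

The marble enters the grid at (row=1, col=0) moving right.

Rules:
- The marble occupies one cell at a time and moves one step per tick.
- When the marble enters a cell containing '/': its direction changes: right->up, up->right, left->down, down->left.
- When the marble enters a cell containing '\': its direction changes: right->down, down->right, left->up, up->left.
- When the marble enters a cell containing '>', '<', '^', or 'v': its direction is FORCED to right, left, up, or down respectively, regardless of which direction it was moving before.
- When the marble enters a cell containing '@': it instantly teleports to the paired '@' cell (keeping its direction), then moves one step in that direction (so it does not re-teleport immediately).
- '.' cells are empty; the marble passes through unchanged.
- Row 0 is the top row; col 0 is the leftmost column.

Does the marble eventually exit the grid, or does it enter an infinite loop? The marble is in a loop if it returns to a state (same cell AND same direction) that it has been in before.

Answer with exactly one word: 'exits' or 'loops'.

Step 1: enter (1,0), '\' deflects right->down, move down to (2,0)
Step 2: enter (2,0), '.' pass, move down to (3,0)
Step 3: enter (3,0), '.' pass, move down to (4,0)
Step 4: enter (4,0), '>' forces down->right, move right to (4,1)
Step 5: enter (4,1), '.' pass, move right to (4,2)
Step 6: enter (4,2), '.' pass, move right to (4,3)
Step 7: enter (4,3), '.' pass, move right to (4,4)
Step 8: enter (4,4), '.' pass, move right to (4,5)
Step 9: enter (4,5), '.' pass, move right to (4,6)
Step 10: enter (4,6), '<' forces right->left, move left to (4,5)
Step 11: enter (4,5), '.' pass, move left to (4,4)
Step 12: enter (4,4), '.' pass, move left to (4,3)
Step 13: enter (4,3), '.' pass, move left to (4,2)
Step 14: enter (4,2), '.' pass, move left to (4,1)
Step 15: enter (4,1), '.' pass, move left to (4,0)
Step 16: enter (4,0), '>' forces left->right, move right to (4,1)
Step 17: at (4,1) dir=right — LOOP DETECTED (seen before)

Answer: loops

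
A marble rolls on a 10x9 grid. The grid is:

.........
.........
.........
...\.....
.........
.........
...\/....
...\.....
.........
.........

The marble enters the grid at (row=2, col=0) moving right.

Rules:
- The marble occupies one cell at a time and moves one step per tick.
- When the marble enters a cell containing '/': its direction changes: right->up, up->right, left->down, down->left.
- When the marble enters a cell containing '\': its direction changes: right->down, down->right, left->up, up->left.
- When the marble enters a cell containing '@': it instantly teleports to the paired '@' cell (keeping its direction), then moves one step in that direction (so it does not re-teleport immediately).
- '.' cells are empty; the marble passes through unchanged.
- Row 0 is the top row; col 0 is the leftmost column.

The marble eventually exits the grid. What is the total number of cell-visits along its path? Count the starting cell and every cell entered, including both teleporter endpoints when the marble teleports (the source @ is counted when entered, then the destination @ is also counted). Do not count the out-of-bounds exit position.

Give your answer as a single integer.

Answer: 9

Derivation:
Step 1: enter (2,0), '.' pass, move right to (2,1)
Step 2: enter (2,1), '.' pass, move right to (2,2)
Step 3: enter (2,2), '.' pass, move right to (2,3)
Step 4: enter (2,3), '.' pass, move right to (2,4)
Step 5: enter (2,4), '.' pass, move right to (2,5)
Step 6: enter (2,5), '.' pass, move right to (2,6)
Step 7: enter (2,6), '.' pass, move right to (2,7)
Step 8: enter (2,7), '.' pass, move right to (2,8)
Step 9: enter (2,8), '.' pass, move right to (2,9)
Step 10: at (2,9) — EXIT via right edge, pos 2
Path length (cell visits): 9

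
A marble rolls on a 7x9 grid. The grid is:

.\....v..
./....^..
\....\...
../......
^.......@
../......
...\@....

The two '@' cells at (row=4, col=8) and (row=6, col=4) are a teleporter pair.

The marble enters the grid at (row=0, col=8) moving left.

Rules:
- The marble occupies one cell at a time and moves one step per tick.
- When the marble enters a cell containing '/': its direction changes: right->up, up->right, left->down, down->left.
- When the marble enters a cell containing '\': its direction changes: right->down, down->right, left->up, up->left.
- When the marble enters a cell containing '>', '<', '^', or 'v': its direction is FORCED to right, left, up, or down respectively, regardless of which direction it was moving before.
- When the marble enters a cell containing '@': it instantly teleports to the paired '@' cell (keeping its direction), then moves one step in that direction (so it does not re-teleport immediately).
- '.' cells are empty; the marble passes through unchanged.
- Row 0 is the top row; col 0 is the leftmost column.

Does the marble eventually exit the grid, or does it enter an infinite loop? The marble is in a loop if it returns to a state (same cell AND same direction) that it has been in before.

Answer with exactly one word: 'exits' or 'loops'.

Answer: loops

Derivation:
Step 1: enter (0,8), '.' pass, move left to (0,7)
Step 2: enter (0,7), '.' pass, move left to (0,6)
Step 3: enter (0,6), 'v' forces left->down, move down to (1,6)
Step 4: enter (1,6), '^' forces down->up, move up to (0,6)
Step 5: enter (0,6), 'v' forces up->down, move down to (1,6)
Step 6: at (1,6) dir=down — LOOP DETECTED (seen before)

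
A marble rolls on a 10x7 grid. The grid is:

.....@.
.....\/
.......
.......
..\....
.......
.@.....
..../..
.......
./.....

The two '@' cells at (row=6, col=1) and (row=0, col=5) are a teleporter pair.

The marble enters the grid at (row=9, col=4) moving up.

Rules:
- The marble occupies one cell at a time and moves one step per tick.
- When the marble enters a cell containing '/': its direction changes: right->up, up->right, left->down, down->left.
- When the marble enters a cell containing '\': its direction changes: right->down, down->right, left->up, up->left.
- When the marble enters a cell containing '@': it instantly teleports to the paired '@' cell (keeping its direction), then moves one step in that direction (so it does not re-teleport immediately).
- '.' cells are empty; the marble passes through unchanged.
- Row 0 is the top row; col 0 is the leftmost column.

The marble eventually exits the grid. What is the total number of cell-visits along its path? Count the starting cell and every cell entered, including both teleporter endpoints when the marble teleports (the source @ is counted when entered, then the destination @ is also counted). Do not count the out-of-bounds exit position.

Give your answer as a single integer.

Step 1: enter (9,4), '.' pass, move up to (8,4)
Step 2: enter (8,4), '.' pass, move up to (7,4)
Step 3: enter (7,4), '/' deflects up->right, move right to (7,5)
Step 4: enter (7,5), '.' pass, move right to (7,6)
Step 5: enter (7,6), '.' pass, move right to (7,7)
Step 6: at (7,7) — EXIT via right edge, pos 7
Path length (cell visits): 5

Answer: 5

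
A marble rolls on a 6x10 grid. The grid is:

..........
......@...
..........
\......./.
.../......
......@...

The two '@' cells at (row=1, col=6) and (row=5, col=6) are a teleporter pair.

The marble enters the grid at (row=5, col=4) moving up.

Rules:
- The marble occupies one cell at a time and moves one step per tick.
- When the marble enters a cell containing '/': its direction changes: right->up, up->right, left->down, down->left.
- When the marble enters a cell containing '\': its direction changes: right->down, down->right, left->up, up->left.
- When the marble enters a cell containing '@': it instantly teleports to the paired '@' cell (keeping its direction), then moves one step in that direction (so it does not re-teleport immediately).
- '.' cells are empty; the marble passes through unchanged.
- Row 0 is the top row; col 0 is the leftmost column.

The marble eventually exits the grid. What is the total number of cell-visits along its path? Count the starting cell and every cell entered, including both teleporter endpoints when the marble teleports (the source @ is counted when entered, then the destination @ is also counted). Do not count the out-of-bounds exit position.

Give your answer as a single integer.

Step 1: enter (5,4), '.' pass, move up to (4,4)
Step 2: enter (4,4), '.' pass, move up to (3,4)
Step 3: enter (3,4), '.' pass, move up to (2,4)
Step 4: enter (2,4), '.' pass, move up to (1,4)
Step 5: enter (1,4), '.' pass, move up to (0,4)
Step 6: enter (0,4), '.' pass, move up to (-1,4)
Step 7: at (-1,4) — EXIT via top edge, pos 4
Path length (cell visits): 6

Answer: 6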